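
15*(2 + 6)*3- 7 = 353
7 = 7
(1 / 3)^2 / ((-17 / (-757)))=757 / 153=4.95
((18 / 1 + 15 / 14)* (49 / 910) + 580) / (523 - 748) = -151067 / 58500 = -2.58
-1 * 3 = -3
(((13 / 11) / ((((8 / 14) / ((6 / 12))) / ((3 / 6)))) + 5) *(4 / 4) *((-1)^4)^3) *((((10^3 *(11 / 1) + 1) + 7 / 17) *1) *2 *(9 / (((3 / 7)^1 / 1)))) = 476700798 / 187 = 2549202.13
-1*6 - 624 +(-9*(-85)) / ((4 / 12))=1665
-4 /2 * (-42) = 84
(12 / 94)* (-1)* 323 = -1938 / 47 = -41.23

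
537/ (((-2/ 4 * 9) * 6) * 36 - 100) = -537/ 1072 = -0.50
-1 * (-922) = 922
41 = 41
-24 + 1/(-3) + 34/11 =-701/33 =-21.24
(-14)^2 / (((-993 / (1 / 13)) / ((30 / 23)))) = -1960 / 98969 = -0.02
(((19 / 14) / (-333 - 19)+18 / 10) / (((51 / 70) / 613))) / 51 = 27129541 / 915552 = 29.63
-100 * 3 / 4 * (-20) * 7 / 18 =1750 / 3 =583.33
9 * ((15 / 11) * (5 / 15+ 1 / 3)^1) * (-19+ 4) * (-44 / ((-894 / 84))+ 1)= -1032750 / 1639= -630.11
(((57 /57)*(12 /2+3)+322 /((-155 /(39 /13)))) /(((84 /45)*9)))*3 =429 /868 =0.49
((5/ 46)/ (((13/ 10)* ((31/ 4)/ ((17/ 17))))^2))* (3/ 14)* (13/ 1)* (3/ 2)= 9000/ 2011373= 0.00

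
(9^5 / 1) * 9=531441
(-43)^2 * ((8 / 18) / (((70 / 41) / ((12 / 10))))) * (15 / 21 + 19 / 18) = 33810814 / 33075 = 1022.25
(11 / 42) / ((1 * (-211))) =-11 / 8862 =-0.00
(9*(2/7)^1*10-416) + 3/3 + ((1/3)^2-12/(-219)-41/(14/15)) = -3983179/9198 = -433.05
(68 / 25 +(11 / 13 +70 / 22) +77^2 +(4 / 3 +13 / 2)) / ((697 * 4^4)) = 127489819 / 3827366400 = 0.03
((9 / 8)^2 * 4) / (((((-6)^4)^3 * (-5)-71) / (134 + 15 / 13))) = -142317 / 2263853644208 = -0.00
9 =9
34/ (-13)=-34/ 13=-2.62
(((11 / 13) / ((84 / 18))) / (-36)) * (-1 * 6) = 11 / 364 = 0.03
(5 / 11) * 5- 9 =-74 / 11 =-6.73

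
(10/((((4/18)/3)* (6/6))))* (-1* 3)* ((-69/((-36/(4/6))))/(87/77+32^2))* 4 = -31878/15787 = -2.02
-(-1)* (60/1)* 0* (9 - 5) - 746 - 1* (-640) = -106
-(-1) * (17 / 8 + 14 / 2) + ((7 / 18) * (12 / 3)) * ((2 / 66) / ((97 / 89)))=2113025 / 230472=9.17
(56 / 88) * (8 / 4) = 14 / 11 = 1.27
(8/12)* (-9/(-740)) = 3/370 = 0.01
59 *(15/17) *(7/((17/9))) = 55755/289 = 192.92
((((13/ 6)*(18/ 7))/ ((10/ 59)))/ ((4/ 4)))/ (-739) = -2301/ 51730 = -0.04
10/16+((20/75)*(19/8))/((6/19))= 2.63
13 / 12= 1.08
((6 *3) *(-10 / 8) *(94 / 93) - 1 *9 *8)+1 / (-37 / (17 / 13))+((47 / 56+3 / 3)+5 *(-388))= -1697535751 / 835016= -2032.94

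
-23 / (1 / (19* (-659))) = 287983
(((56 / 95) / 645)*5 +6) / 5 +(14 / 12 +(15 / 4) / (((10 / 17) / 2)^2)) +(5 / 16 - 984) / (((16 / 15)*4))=-11597531351 / 62745600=-184.83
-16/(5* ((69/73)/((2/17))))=-2336/5865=-0.40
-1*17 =-17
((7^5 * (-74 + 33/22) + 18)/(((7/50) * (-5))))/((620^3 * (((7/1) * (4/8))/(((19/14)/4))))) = 0.00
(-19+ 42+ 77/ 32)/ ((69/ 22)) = 2981/ 368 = 8.10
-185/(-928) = 185/928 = 0.20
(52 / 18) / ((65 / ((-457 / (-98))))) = 457 / 2205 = 0.21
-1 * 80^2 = -6400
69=69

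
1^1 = 1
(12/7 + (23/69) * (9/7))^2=225/49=4.59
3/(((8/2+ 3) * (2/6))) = 9/7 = 1.29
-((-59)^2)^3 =-42180533641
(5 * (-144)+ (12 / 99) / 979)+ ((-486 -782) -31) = -65227829 / 32307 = -2019.00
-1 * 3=-3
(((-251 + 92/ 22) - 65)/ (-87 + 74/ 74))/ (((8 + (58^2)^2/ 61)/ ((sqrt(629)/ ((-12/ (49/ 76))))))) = -732305 * sqrt(629)/ 697410755712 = -0.00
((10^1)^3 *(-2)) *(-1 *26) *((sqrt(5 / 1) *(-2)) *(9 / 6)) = -156000 *sqrt(5) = -348826.60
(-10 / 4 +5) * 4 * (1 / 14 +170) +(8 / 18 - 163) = 96904 / 63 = 1538.16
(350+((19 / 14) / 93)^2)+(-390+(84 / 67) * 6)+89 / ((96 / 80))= 4735011493 / 113578668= 41.69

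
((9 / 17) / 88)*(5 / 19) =45 / 28424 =0.00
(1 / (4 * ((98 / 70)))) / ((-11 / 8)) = -10 / 77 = -0.13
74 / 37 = 2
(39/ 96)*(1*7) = 91/ 32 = 2.84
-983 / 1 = -983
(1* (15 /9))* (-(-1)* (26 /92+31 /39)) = 9665 /5382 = 1.80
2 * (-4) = -8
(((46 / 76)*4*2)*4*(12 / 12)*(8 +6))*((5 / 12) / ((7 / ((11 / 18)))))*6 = 10120 / 171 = 59.18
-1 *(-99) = 99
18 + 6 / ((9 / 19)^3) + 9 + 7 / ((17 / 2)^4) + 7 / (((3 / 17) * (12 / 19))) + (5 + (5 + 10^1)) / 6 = 12144312827 / 81182412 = 149.59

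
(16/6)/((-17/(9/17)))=-24/289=-0.08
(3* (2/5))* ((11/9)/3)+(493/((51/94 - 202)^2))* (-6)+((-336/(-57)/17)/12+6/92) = 4217625511741/8267938323210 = 0.51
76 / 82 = 38 / 41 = 0.93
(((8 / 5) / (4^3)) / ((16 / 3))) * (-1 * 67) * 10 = -201 / 64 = -3.14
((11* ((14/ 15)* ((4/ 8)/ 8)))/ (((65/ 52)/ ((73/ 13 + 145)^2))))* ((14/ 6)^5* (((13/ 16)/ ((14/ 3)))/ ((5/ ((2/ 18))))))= 177193696757/ 56862000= 3116.21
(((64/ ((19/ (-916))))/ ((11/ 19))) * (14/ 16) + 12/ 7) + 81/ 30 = -3587321/ 770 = -4658.86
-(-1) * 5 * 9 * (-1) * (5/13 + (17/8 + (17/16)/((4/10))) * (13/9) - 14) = 125595/416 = 301.91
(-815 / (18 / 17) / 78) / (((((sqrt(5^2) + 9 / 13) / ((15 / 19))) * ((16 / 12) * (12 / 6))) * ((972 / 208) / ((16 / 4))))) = -900575 / 2049948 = -0.44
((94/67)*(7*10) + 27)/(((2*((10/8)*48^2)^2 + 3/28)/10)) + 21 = 653534717941/31120589001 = 21.00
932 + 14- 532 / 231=31142 / 33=943.70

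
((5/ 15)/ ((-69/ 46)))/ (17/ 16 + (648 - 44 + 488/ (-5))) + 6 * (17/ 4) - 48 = -22.50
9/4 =2.25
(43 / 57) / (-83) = -0.01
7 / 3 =2.33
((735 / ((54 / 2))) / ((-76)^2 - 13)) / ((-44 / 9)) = -0.00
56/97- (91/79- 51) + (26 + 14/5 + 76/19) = 3188782/38315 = 83.23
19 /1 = 19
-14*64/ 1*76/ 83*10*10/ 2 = -3404800/ 83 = -41021.69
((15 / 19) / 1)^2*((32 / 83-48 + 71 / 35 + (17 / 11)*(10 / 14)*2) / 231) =-2970315 / 25378661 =-0.12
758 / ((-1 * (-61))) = 758 / 61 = 12.43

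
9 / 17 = 0.53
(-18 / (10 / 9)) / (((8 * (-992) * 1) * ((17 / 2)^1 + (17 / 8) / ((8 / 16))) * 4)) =27 / 674560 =0.00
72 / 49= 1.47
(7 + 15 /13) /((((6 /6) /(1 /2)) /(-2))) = -106 /13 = -8.15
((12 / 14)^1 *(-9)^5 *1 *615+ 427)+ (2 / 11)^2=-26364426313 / 847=-31126831.54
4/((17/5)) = 1.18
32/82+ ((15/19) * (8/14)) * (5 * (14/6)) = 4404/779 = 5.65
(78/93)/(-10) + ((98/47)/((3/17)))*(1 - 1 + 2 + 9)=2838697/21855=129.89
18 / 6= 3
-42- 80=-122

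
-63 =-63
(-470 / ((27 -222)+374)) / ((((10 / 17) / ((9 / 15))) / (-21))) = 50337 / 895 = 56.24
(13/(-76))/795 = -13/60420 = -0.00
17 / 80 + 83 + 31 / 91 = 608267 / 7280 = 83.55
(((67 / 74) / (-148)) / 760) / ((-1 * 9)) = 67 / 74911680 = 0.00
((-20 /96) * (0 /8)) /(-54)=0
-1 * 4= -4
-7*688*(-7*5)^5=252945350000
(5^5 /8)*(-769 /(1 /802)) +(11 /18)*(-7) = -240913285.53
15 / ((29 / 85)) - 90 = -1335 / 29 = -46.03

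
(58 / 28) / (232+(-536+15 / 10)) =-29 / 4235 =-0.01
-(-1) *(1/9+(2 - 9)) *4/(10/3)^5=-837/12500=-0.07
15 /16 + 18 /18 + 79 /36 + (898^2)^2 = 93641387215699 /144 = 650287411220.13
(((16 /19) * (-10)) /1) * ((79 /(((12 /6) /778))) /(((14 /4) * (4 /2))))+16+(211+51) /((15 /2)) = -73652788 /1995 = -36918.69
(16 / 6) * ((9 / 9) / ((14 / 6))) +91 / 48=3.04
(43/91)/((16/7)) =43/208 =0.21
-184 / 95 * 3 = -552 / 95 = -5.81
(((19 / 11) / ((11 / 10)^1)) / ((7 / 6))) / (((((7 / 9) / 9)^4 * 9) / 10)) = 54525846600 / 2033647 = 26811.85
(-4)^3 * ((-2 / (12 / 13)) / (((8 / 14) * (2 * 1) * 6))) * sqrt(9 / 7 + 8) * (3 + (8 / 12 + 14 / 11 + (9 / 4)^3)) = 448357 * sqrt(455) / 9504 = 1006.29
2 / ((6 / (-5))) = -5 / 3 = -1.67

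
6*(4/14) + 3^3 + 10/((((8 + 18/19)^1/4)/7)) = 7141/119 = 60.01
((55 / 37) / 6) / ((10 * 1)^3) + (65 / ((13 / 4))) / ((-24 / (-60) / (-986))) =-2188919989 / 44400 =-49300.00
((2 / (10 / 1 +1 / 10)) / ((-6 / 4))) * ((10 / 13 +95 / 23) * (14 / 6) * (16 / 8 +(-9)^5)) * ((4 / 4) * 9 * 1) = 24221079400 / 30199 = 802049.05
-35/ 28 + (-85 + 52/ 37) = -12557/ 148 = -84.84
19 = 19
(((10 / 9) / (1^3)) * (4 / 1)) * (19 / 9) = 9.38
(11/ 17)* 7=77/ 17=4.53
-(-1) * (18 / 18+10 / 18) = 14 / 9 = 1.56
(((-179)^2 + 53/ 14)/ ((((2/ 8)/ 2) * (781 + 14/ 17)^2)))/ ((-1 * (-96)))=129653203/ 29677314408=0.00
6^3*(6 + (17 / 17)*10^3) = 217296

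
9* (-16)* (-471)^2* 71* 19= -43093945296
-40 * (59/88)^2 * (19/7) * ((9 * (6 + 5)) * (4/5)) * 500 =-148812750/77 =-1932633.12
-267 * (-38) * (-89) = -902994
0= 0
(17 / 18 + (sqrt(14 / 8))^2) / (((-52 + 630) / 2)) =97 / 10404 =0.01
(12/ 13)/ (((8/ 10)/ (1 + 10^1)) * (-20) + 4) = 33/ 91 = 0.36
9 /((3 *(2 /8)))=12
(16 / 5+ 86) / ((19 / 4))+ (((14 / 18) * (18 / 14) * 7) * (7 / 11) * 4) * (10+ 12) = 39024 / 95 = 410.78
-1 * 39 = -39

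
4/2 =2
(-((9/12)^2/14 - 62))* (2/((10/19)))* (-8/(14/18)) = -2373309/980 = -2421.74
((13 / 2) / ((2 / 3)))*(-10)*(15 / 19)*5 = -14625 / 38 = -384.87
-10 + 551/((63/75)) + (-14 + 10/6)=13306/21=633.62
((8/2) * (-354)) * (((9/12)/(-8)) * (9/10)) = 4779/40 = 119.48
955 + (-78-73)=804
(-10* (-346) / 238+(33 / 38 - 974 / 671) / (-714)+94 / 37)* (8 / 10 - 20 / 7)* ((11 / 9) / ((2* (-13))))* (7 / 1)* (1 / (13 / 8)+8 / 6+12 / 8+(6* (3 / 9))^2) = 954884771483 / 11088257310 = 86.12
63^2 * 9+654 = 36375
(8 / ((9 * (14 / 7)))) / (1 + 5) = 2 / 27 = 0.07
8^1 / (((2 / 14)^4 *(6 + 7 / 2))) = 38416 / 19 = 2021.89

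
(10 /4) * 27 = 135 /2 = 67.50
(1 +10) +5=16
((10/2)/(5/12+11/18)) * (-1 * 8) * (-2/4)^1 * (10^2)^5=7200000000000/37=194594594594.59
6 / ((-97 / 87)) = -5.38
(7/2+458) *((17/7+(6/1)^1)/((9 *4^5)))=54457/129024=0.42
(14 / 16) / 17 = 7 / 136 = 0.05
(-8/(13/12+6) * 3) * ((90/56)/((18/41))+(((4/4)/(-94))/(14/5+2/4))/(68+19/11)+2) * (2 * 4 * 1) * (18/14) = -1742348448/8832005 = -197.28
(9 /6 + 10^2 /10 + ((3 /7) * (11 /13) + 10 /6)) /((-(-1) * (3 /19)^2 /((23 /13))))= 61334261 /63882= 960.12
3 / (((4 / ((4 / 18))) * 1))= 1 / 6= 0.17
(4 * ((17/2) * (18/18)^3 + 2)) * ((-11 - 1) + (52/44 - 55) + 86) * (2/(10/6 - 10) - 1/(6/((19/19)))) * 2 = -189588/275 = -689.41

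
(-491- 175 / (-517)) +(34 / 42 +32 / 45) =-79659037 / 162855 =-489.14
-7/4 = -1.75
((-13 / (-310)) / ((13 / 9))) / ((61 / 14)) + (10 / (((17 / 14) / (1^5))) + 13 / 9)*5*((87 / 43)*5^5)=6345043810034 / 20734815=306009.18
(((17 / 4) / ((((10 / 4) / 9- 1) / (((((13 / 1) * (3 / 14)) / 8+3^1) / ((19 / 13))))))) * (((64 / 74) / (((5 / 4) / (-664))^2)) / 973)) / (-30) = 112.71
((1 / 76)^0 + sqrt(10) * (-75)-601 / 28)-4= -75 * sqrt(10)-685 / 28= -261.64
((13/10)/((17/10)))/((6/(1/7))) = 13/714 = 0.02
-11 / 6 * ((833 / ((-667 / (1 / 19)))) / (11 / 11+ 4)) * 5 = 9163 / 76038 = 0.12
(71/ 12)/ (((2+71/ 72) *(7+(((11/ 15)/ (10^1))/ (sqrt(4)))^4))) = 690120000000/ 2438100629563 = 0.28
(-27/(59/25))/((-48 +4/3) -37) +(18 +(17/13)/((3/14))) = 13999435/577551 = 24.24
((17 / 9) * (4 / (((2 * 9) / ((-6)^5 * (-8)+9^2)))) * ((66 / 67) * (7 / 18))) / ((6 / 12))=4026484 / 201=20032.26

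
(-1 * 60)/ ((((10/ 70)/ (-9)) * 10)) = 378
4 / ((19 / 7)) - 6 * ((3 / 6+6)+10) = -1853 / 19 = -97.53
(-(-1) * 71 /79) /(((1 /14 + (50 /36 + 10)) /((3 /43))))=13419 /2452634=0.01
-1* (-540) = 540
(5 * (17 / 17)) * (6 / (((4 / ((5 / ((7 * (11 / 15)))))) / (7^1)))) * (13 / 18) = 1625 / 44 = 36.93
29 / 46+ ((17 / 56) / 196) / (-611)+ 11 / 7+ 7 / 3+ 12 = 7651449179 / 462737184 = 16.54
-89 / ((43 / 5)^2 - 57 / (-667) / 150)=-593630 / 493317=-1.20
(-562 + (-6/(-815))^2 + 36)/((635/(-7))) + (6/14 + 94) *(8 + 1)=2526306056761/2952480125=855.66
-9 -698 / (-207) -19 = -5098 / 207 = -24.63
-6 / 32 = -3 / 16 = -0.19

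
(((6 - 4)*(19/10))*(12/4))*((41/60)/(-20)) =-779/2000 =-0.39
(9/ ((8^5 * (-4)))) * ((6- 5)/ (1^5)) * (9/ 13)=-81/ 1703936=-0.00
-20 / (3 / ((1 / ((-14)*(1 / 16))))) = 160 / 21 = 7.62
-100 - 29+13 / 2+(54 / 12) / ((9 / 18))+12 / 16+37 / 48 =-5375 / 48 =-111.98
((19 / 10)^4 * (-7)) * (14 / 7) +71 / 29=-26100163 / 145000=-180.00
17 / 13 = 1.31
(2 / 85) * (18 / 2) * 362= 76.66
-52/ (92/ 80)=-1040/ 23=-45.22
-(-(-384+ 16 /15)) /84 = -1436 /315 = -4.56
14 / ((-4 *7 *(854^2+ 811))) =-1 / 1460254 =-0.00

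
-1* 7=-7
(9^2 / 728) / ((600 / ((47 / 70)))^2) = 19881 / 142688000000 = 0.00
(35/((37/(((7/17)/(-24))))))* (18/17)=-735/42772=-0.02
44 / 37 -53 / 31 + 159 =181776 / 1147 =158.48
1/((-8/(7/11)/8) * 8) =-7/88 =-0.08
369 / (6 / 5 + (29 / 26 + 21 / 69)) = 367770 / 2611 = 140.85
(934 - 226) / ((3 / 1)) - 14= 222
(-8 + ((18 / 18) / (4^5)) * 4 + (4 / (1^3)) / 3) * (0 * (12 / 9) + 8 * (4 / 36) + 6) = -158627 / 3456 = -45.90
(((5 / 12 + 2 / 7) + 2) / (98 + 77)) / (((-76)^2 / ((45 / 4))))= 681 / 22641920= 0.00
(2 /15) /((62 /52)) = 52 /465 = 0.11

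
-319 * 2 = -638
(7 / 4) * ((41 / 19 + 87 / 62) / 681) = 29365 / 3208872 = 0.01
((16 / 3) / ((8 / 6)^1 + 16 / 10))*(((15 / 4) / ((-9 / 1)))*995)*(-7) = 174125 / 33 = 5276.52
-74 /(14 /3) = -15.86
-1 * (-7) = 7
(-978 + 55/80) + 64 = -14613/16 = -913.31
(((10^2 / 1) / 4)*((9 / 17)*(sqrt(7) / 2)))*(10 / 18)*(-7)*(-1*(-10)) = -4375*sqrt(7) / 17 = -680.89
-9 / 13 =-0.69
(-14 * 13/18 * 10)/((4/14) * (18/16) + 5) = -25480/1341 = -19.00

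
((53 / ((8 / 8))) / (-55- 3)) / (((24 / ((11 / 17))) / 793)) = -462319 / 23664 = -19.54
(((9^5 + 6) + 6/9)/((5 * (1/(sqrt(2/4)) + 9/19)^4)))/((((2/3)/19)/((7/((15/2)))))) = 2698409077561496747/12661739712075 - 562210909016314404 * sqrt(2)/4220579904025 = 24732.00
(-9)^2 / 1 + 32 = 113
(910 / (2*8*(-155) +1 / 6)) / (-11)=5460 / 163669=0.03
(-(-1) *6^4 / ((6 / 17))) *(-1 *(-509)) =1869048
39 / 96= 13 / 32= 0.41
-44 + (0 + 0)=-44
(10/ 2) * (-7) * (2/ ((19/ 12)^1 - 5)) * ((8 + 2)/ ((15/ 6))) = 3360/ 41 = 81.95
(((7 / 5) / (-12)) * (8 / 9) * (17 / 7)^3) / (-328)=4913 / 1084860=0.00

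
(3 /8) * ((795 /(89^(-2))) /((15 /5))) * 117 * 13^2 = 124514436735 /8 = 15564304591.88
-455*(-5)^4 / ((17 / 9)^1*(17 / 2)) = -5118750 / 289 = -17711.94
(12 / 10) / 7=6 / 35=0.17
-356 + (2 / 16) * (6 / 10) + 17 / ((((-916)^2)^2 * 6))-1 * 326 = -14402562275757419 / 21120449134080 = -681.92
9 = 9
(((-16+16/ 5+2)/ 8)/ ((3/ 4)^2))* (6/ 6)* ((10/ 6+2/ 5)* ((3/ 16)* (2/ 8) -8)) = 15779/ 400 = 39.45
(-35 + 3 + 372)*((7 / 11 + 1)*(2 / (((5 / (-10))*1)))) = -24480 / 11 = -2225.45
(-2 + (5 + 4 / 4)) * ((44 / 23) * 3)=528 / 23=22.96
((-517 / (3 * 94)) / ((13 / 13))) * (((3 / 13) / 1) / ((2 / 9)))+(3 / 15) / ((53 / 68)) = -22699 / 13780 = -1.65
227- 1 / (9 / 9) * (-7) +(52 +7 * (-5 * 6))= 76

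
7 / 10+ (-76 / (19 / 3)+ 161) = 1497 / 10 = 149.70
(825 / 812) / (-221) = -825 / 179452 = -0.00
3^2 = 9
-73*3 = -219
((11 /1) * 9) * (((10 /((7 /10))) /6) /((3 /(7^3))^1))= 26950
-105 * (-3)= 315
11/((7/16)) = 176/7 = 25.14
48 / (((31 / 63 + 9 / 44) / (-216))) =-28740096 / 1931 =-14883.53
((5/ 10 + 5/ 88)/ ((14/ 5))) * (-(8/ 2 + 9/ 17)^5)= -8612495045/ 22717712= -379.11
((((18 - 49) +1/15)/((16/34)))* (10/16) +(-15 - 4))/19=-721/228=-3.16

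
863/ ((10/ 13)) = 11219/ 10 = 1121.90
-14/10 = -7/5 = -1.40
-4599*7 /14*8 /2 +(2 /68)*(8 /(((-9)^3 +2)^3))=-60082163001382 /6532089911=-9198.00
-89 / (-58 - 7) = 89 / 65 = 1.37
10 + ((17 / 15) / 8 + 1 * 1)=1337 / 120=11.14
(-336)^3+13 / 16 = -37933055.19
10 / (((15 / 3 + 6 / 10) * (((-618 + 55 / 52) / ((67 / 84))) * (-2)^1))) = 21775 / 18863628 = 0.00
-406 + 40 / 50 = -2026 / 5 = -405.20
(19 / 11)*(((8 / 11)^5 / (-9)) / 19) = -32768 / 15944049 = -0.00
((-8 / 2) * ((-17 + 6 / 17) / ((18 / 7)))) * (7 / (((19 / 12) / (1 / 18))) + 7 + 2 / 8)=194.10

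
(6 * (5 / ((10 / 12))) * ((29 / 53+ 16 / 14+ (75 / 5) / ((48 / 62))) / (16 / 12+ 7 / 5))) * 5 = 42201675 / 30422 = 1387.21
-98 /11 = -8.91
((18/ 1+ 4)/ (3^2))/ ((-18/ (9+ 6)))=-55/ 27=-2.04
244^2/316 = 14884/79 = 188.41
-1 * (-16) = 16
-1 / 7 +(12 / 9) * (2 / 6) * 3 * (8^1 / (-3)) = -233 / 63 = -3.70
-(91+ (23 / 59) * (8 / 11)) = -59243 / 649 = -91.28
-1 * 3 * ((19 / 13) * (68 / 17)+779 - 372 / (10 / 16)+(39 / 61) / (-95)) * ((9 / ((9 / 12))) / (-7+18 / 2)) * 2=-514313496 / 75335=-6827.02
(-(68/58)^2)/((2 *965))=-578/811565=-0.00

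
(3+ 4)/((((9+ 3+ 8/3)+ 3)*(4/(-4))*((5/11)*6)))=-0.15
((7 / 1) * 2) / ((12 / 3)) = 7 / 2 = 3.50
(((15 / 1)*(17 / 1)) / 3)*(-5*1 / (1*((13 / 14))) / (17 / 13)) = -350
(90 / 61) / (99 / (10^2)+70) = 9000 / 433039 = 0.02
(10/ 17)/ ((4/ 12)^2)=90/ 17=5.29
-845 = -845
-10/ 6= -5/ 3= -1.67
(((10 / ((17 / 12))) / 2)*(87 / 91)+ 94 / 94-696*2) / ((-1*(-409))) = -2146657 / 632723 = -3.39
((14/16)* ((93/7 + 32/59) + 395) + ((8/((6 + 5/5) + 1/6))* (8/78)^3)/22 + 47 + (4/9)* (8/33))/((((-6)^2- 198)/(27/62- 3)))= 142075132867529/22169322139536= 6.41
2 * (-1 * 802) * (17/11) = -27268/11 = -2478.91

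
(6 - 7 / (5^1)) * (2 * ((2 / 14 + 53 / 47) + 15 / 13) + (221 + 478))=69238303 / 21385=3237.70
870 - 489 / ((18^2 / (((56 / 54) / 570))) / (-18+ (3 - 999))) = 60444679 / 69255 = 872.78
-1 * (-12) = 12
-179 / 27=-6.63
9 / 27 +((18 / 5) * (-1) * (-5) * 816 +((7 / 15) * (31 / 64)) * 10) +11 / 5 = 2350847 / 160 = 14692.79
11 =11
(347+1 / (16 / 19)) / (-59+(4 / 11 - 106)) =-61281 / 28976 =-2.11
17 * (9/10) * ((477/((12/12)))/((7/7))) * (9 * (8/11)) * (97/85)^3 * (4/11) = 564207147216/21855625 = 25815.19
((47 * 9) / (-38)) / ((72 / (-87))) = 4089 / 304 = 13.45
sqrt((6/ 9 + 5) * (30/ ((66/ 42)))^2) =70 * sqrt(51)/ 11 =45.45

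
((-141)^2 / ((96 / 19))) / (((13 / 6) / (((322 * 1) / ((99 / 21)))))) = 141903951 / 1144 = 124041.92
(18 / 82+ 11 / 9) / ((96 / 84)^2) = 6517 / 5904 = 1.10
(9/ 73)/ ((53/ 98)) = 882/ 3869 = 0.23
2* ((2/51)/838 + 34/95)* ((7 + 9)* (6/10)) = 23252512/3383425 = 6.87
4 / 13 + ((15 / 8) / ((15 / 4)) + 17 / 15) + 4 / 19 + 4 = 6.15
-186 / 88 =-93 / 44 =-2.11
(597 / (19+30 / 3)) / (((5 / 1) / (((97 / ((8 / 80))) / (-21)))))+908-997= -56673 / 203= -279.18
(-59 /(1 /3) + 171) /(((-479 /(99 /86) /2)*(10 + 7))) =594 /350149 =0.00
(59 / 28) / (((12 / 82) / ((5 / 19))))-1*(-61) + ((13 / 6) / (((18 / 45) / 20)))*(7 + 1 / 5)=2696567 / 3192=844.79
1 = 1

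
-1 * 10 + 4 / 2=-8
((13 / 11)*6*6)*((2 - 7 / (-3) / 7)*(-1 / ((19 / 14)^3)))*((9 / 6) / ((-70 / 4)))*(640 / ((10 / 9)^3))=14978815488 / 9431125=1588.23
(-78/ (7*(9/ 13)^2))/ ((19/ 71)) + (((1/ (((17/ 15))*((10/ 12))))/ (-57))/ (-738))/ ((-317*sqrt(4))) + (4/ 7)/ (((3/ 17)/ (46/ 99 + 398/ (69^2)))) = -785818730208793/ 9233913423042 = -85.10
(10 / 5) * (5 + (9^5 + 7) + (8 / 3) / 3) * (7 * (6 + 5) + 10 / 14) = 578334016 / 63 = 9179905.02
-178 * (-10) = 1780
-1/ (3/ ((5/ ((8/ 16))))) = -10/ 3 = -3.33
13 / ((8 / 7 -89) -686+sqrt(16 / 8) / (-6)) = -8873046 / 528189953+1911 * sqrt(2) / 528189953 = -0.02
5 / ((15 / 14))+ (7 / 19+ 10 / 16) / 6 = 1469 / 304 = 4.83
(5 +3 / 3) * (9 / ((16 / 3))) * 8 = 81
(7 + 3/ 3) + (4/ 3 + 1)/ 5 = 127/ 15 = 8.47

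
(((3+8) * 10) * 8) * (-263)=-231440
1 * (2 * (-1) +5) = 3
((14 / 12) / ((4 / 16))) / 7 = 2 / 3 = 0.67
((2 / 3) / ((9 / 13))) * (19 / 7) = 494 / 189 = 2.61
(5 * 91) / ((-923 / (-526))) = 18410 / 71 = 259.30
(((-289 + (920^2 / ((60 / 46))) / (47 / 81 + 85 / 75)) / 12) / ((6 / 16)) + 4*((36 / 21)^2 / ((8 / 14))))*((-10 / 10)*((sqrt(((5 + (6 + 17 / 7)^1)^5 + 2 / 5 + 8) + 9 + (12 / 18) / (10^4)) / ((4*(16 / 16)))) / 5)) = -36773923*sqrt(4623779580159894) / 899798760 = -2779029.35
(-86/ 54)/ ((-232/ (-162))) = -129/ 116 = -1.11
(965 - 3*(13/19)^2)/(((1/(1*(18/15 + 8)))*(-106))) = -8000734/95665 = -83.63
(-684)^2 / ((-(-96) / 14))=68229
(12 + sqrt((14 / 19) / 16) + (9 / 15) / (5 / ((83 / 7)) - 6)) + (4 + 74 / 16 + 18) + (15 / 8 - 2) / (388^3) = sqrt(266) / 76 + 41667129331381 / 1081773053440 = 38.73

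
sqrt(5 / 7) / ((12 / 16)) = 4 * sqrt(35) / 21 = 1.13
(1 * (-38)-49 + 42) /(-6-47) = 45 /53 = 0.85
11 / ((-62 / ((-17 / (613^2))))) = 187 / 23297678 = 0.00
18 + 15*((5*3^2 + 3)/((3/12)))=2898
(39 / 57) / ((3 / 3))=13 / 19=0.68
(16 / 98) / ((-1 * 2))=-4 / 49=-0.08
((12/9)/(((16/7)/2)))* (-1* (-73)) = 511/6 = 85.17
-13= -13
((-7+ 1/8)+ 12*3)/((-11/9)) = -2097/88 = -23.83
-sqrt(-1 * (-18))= -3 * sqrt(2)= -4.24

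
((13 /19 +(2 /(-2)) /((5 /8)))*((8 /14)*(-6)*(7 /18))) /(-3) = -116 /285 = -0.41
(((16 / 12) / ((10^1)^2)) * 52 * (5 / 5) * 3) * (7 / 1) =364 / 25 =14.56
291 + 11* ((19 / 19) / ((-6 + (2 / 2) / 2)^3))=35203 / 121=290.93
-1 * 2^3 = -8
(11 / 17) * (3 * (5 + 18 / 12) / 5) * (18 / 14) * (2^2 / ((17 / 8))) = 61776 / 10115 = 6.11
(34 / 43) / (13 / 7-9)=-119 / 1075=-0.11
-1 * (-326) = 326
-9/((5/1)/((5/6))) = -3/2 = -1.50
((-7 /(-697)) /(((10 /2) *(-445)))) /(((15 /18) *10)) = -21 /38770625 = -0.00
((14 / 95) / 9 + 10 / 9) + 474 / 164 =281683 / 70110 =4.02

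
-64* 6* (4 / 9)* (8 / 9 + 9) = -45568 / 27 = -1687.70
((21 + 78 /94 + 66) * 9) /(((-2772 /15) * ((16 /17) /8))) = -131580 /3619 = -36.36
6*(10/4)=15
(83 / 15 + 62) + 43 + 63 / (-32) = 52111 / 480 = 108.56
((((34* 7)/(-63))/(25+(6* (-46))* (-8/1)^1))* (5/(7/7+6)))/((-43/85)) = 14450/6049197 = 0.00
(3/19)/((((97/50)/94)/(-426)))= -6006600/1843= -3259.14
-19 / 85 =-0.22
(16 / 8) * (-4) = -8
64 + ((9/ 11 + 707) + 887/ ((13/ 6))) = 1181.20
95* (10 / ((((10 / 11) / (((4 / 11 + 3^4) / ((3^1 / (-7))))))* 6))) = -595175 / 18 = -33065.28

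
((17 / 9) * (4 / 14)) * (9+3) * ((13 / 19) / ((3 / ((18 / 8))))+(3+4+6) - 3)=27166 / 399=68.09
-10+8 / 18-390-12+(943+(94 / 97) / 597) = 92326531 / 173727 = 531.45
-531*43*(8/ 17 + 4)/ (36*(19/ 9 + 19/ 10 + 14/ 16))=-17353080/ 29903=-580.31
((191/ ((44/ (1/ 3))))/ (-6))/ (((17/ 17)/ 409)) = -78119/ 792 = -98.64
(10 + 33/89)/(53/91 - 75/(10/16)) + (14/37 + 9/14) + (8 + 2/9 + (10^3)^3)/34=2254457043159136567/76651536402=29411765.88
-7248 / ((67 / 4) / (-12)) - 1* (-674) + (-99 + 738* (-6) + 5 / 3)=269594 / 201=1341.26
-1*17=-17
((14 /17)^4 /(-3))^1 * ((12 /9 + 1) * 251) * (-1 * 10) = 674969120 /751689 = 897.94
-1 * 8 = -8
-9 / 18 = -1 / 2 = -0.50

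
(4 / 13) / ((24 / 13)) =1 / 6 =0.17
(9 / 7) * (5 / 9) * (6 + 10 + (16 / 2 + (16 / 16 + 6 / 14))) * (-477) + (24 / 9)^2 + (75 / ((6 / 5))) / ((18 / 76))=-411251 / 49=-8392.88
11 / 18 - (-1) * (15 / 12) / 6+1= 131 / 72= 1.82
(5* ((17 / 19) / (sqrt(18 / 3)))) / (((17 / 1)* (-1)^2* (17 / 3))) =5* sqrt(6) / 646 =0.02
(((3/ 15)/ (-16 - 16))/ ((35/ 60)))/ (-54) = 1/ 5040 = 0.00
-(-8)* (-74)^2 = 43808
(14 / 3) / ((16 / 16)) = 14 / 3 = 4.67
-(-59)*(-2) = -118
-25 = -25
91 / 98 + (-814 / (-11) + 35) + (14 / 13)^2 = 262835 / 2366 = 111.09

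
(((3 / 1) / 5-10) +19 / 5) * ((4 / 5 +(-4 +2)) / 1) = 168 / 25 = 6.72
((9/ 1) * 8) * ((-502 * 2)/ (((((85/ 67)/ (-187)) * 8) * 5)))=6659532/ 25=266381.28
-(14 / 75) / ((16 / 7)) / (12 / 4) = -49 / 1800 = -0.03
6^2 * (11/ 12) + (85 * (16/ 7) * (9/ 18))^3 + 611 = 314652892/ 343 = 917355.37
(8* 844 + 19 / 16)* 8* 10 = 540255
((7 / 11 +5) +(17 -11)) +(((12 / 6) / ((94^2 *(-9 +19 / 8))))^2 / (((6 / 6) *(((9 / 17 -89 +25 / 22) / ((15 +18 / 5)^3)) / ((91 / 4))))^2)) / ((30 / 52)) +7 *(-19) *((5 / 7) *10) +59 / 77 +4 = -82128342574552405606860414179 / 87970299035926847209140625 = -933.59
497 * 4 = 1988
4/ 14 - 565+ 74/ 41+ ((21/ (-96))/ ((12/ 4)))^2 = -1488876817/ 2644992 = -562.90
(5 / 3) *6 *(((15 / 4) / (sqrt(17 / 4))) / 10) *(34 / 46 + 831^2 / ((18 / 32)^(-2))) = 19297792425 *sqrt(17) / 200192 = 397452.63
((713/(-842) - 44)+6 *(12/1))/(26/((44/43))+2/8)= 502986/475309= 1.06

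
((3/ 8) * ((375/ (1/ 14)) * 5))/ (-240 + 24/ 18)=-118125/ 2864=-41.24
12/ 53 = 0.23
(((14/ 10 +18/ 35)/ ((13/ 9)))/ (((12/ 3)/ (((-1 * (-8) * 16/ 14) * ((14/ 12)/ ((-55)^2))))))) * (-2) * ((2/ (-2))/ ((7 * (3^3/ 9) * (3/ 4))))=4288/ 28903875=0.00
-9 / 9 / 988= -1 / 988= -0.00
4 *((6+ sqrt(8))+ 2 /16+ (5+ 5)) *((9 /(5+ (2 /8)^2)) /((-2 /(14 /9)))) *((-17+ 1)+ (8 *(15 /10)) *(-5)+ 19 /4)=21280 *sqrt(2) /27+ 57190 /9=7469.05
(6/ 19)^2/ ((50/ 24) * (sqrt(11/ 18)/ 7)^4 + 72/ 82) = 13778589888/ 121363576673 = 0.11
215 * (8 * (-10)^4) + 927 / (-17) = 292399073 / 17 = 17199945.47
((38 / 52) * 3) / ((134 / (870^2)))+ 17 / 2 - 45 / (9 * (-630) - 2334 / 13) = 12391.77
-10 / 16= -5 / 8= -0.62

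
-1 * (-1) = 1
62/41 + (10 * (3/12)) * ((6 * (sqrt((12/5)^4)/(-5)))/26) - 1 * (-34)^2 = -15392406/13325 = -1155.15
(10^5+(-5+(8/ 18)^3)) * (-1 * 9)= -899955.79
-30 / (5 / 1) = -6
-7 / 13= -0.54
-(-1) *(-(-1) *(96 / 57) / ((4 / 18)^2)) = 648 / 19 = 34.11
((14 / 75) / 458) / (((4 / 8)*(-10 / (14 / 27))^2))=686 / 313014375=0.00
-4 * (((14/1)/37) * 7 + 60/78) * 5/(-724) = 0.09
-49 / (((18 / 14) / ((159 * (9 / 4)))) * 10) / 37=-54537 / 1480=-36.85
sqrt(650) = 5 *sqrt(26) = 25.50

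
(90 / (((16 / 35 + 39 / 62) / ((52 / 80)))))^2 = 16115033025 / 5555449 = 2900.76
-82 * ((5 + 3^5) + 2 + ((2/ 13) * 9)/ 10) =-1333238/ 65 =-20511.35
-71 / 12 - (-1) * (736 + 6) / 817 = -49103 / 9804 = -5.01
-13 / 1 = -13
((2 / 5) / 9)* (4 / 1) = 8 / 45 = 0.18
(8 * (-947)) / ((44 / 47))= -89018 / 11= -8092.55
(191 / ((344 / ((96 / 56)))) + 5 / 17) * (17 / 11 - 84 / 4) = -1364357 / 56287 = -24.24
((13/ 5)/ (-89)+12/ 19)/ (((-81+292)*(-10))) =-5093/ 17840050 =-0.00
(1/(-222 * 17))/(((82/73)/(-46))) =1679/154734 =0.01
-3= -3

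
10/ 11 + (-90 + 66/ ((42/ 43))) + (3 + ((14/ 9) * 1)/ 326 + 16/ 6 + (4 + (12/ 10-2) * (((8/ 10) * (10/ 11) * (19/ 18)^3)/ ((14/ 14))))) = -573333391/ 45748395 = -12.53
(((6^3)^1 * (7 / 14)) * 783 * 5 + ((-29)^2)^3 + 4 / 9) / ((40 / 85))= 91072659641 / 72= 1264898050.57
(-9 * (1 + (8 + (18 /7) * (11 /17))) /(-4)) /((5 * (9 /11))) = 13959 /2380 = 5.87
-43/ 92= -0.47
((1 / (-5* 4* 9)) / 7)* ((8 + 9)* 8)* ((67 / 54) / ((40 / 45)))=-1139 / 7560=-0.15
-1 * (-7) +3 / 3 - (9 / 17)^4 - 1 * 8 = -6561 / 83521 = -0.08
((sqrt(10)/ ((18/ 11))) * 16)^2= 77440/ 81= 956.05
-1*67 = -67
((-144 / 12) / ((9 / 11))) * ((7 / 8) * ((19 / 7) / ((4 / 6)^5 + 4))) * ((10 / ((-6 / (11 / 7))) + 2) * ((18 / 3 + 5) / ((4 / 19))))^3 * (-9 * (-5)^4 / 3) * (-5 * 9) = 1061085163057115625 / 44079616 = 24072014671.30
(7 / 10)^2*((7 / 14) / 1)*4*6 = 147 / 25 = 5.88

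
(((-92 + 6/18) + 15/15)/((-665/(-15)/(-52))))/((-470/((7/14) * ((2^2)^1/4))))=-3536/31255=-0.11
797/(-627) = -797/627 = -1.27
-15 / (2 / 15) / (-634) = 225 / 1268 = 0.18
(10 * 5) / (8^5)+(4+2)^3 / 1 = 216.00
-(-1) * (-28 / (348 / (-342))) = 798 / 29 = 27.52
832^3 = 575930368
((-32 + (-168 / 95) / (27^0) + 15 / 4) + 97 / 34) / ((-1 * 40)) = 175489 / 258400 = 0.68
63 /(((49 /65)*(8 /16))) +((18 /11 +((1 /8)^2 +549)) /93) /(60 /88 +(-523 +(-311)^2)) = 7369037225933 /44088240672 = 167.14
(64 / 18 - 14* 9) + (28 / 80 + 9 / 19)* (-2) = -212197 / 1710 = -124.09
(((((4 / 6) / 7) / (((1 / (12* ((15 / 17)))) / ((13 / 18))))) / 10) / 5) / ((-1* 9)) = -26 / 16065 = -0.00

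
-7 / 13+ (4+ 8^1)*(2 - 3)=-163 / 13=-12.54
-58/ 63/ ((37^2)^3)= -58/ 161640763767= -0.00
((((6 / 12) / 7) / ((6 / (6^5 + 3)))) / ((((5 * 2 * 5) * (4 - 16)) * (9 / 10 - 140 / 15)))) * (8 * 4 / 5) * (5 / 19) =5186 / 168245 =0.03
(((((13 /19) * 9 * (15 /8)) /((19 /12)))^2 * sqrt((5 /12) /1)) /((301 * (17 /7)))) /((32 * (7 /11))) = 101640825 * sqrt(15) /170714254592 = 0.00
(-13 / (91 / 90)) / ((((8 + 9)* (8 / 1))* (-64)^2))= -45 / 1949696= -0.00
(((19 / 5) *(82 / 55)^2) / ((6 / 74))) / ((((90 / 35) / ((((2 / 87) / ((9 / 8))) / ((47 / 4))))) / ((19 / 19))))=1058841728 / 15028608375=0.07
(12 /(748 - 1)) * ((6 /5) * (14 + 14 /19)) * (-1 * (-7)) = 3136 /1577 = 1.99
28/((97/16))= 4.62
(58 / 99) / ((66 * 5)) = 29 / 16335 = 0.00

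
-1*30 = -30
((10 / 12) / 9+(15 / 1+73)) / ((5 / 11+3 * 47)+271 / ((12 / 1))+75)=104654 / 283977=0.37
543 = 543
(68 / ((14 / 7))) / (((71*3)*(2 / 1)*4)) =0.02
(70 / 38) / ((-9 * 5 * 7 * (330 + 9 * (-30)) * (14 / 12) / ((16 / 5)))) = -8 / 29925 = -0.00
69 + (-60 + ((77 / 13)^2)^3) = 208465821370 / 4826809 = 43189.16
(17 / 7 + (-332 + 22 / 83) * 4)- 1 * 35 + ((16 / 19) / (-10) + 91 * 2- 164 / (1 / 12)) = -173621138 / 55195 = -3145.60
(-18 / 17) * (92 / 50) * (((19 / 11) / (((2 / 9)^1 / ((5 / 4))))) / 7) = -35397 / 13090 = -2.70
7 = 7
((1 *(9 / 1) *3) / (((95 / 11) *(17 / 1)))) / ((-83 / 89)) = -0.20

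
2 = 2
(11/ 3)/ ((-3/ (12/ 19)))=-44/ 57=-0.77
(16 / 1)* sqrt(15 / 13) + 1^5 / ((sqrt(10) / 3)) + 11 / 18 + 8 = 3* sqrt(10) / 10 + 155 / 18 + 16* sqrt(195) / 13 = 26.75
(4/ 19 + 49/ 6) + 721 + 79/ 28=1168589/ 1596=732.20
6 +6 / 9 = 20 / 3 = 6.67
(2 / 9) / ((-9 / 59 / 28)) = -3304 / 81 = -40.79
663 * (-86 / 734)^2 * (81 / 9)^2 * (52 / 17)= 303731532 / 134689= 2255.06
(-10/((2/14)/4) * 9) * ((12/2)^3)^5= -1184866161131520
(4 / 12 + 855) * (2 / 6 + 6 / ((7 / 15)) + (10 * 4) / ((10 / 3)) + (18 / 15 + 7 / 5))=7487588 / 315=23770.12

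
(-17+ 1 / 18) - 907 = -16631 / 18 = -923.94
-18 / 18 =-1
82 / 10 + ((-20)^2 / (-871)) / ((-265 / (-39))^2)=7706963 / 941015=8.19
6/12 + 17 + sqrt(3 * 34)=sqrt(102) + 35/2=27.60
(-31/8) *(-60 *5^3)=58125/2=29062.50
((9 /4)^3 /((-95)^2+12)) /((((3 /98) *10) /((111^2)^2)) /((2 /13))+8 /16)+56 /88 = 719876546968663 /1126770991381376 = 0.64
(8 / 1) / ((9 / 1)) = 8 / 9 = 0.89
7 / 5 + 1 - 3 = -3 / 5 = -0.60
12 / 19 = 0.63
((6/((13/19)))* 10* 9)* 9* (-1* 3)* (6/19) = -87480/13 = -6729.23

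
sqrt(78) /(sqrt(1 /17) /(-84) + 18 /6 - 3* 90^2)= -2914473744* sqrt(78) /70812968557967 + 84* sqrt(1326) /70812968557967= -0.00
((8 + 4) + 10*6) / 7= 10.29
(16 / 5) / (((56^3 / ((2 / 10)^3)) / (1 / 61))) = 1 / 418460000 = 0.00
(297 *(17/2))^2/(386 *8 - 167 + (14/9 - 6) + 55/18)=229431609/105106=2182.86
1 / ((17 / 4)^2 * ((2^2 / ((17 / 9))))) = 4 / 153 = 0.03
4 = 4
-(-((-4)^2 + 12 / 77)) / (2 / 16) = 9952 / 77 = 129.25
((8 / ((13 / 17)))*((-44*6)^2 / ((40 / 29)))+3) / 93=11453441 / 2015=5684.09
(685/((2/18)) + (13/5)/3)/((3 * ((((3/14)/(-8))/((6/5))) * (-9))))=20717312/2025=10230.77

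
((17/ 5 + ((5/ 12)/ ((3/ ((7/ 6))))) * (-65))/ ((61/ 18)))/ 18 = -7703/ 65880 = -0.12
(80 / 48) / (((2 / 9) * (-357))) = -5 / 238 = -0.02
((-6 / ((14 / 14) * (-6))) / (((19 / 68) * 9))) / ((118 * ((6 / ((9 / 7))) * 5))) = 17 / 117705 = 0.00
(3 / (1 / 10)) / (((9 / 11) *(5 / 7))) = 154 / 3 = 51.33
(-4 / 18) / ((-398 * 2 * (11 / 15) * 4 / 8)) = 5 / 6567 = 0.00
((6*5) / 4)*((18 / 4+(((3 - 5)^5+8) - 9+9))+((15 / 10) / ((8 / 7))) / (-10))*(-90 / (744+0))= 141345 / 7936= 17.81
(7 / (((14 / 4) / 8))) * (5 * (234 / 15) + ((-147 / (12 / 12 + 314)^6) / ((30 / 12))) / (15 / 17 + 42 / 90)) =118879720186499932 / 95256186046875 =1248.00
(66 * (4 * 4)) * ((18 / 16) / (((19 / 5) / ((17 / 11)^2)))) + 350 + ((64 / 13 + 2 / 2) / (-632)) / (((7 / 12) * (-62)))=1096.70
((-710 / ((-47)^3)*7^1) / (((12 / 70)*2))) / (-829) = -86975 / 516415602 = -0.00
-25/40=-5/8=-0.62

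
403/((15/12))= 1612/5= 322.40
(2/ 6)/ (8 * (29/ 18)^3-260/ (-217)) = 52731/ 5481953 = 0.01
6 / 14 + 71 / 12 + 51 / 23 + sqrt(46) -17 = -16301 / 1932 + sqrt(46) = -1.66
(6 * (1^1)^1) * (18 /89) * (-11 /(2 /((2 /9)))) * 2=-264 /89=-2.97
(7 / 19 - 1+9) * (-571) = -90789 / 19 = -4778.37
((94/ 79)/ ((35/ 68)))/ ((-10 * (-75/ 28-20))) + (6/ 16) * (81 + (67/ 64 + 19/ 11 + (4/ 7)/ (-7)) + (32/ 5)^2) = 16181789987767/ 346098368000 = 46.75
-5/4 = -1.25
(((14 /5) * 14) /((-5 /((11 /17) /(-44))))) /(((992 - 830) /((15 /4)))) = 49 /18360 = 0.00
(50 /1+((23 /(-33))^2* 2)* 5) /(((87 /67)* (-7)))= -138020 /22869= -6.04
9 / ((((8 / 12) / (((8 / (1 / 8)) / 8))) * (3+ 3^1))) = 18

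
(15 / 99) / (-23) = -5 / 759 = -0.01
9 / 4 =2.25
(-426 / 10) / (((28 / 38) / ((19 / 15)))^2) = -125.89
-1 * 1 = -1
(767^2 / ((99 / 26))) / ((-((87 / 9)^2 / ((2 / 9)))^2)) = -61182056 / 70020819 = -0.87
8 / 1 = 8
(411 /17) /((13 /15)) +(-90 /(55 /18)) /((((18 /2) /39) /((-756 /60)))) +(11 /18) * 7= 358901341 /218790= 1640.39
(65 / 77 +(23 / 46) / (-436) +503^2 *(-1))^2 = 288591454049780374249 / 4508316736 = 64013127503.95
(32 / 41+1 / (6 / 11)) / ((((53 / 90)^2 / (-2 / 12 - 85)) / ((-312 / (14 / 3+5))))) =69197473800 / 3339901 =20718.42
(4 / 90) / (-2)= -1 / 45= -0.02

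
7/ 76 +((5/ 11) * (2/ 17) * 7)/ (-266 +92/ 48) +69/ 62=1680420877/ 1396172668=1.20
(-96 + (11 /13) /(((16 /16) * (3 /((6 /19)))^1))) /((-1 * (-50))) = -2369 /1235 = -1.92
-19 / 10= -1.90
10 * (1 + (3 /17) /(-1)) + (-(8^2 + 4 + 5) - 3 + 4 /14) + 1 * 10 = -6840 /119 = -57.48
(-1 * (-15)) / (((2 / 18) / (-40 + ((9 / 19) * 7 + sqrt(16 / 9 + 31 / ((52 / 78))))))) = -94095 / 19 + 45 * sqrt(1738) / 2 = -4014.36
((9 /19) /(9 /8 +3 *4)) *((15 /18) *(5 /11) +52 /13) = 1156 /7315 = 0.16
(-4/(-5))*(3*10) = 24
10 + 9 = 19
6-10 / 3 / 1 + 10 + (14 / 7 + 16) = 92 / 3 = 30.67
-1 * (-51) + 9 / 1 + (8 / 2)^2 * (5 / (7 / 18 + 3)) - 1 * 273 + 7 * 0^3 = -11553 / 61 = -189.39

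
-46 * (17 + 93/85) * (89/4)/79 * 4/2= -3148286/6715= -468.84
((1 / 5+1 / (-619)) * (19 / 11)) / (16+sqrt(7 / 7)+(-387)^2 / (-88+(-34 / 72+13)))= -2881502 / 16544307025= -0.00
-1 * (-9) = 9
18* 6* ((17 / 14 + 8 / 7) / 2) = 127.29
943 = 943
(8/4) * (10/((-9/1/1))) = -20/9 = -2.22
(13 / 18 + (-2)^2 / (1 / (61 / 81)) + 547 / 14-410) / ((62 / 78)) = -2706587 / 5859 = -461.95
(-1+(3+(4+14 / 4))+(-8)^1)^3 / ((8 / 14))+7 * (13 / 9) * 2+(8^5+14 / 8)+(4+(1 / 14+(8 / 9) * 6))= 66135451 / 2016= 32805.28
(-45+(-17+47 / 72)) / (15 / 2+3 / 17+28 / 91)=-976157 / 127044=-7.68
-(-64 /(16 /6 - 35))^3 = -7077888 /912673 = -7.76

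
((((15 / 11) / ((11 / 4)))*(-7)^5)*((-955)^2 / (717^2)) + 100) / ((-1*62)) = 152247295600 / 642782613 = 236.86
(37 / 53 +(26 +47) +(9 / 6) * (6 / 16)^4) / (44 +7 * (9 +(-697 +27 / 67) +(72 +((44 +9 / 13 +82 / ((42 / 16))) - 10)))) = -83644301403 / 4315266580480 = -0.02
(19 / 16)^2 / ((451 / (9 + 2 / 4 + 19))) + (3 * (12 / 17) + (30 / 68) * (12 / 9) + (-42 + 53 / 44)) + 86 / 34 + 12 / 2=-115688719 / 3925504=-29.47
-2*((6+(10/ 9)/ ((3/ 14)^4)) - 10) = -762488/ 729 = -1045.94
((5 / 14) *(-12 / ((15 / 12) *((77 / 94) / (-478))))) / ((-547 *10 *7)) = -539184 / 10319155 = -0.05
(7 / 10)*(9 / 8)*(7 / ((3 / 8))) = 14.70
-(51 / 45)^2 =-289 / 225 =-1.28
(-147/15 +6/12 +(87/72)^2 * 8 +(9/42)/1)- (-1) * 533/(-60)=-15847/2520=-6.29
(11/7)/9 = 11/63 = 0.17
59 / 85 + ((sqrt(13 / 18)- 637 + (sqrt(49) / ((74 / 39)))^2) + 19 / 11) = -3179395941 / 5120060 + sqrt(26) / 6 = -620.12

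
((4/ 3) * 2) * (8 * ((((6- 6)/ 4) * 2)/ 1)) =0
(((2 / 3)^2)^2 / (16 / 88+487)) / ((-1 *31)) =-176 / 13456449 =-0.00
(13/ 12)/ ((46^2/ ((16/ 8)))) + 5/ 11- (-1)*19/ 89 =8315911/ 12429384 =0.67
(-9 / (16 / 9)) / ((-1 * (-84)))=-27 / 448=-0.06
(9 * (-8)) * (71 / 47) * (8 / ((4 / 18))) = -184032 / 47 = -3915.57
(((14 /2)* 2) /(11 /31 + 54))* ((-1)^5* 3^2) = -2.32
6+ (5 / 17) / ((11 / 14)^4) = 1685462 / 248897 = 6.77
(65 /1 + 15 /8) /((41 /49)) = 26215 /328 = 79.92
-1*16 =-16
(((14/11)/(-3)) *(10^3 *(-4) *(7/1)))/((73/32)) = 12544000/2409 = 5207.14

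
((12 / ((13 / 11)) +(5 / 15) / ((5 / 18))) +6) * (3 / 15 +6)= 34968 / 325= 107.59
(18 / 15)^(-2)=25 / 36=0.69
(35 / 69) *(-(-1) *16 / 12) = 140 / 207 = 0.68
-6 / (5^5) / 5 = -6 / 15625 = -0.00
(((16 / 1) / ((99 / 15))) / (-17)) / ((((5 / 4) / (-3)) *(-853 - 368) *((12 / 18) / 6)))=-192 / 76109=-0.00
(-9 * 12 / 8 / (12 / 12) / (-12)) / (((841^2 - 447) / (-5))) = -45 / 5654672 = -0.00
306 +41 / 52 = 15953 / 52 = 306.79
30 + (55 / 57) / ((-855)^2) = 250010561 / 8333685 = 30.00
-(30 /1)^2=-900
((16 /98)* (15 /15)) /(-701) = -8 /34349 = -0.00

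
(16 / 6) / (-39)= -8 / 117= -0.07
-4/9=-0.44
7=7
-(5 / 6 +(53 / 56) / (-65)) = -8941 / 10920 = -0.82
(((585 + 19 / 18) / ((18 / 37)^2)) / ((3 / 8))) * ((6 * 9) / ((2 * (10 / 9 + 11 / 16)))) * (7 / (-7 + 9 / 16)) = -99920128 / 927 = -107788.70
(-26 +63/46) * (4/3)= -2266/69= -32.84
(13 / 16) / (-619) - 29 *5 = -1436093 / 9904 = -145.00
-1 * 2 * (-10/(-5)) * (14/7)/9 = -8/9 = -0.89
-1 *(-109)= 109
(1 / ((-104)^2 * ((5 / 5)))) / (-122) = -1 / 1319552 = -0.00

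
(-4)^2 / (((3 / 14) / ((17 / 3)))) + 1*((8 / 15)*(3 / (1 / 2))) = 19184 / 45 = 426.31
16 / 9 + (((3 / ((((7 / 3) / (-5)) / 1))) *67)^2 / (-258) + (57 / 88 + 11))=-1177505969 / 1668744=-705.62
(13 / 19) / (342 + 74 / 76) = 26 / 13033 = 0.00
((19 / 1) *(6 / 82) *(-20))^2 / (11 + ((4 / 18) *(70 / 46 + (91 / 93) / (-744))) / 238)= 70.27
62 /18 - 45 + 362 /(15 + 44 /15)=-51736 /2421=-21.37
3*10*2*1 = 60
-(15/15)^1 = -1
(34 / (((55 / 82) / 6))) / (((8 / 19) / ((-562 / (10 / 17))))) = -690128.85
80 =80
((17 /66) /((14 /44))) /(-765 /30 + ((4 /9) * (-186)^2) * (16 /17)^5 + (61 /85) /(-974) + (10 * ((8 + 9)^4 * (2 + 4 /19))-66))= 0.00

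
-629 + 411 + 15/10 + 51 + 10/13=-4283/26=-164.73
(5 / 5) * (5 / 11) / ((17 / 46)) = 230 / 187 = 1.23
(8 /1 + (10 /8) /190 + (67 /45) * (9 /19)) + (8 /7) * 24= 192267 /5320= 36.14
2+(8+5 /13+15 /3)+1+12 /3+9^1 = 382 /13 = 29.38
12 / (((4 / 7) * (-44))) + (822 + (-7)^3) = 21055 / 44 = 478.52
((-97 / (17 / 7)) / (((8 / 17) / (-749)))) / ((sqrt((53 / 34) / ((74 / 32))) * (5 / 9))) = 4577139 * sqrt(66674) / 8480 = 139372.31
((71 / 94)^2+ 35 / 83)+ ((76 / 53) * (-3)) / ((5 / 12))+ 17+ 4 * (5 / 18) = 15355224803 / 1749130380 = 8.78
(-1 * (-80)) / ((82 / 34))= 1360 / 41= 33.17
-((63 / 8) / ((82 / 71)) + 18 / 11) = -61011 / 7216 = -8.45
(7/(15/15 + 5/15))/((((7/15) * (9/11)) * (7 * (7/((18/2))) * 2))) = 495/392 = 1.26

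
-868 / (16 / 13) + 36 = -2677 / 4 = -669.25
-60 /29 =-2.07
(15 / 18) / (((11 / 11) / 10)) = 25 / 3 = 8.33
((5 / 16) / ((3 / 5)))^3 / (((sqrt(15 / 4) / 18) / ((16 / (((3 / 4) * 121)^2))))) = 3125 * sqrt(15) / 4743684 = 0.00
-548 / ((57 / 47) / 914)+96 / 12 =-23540528 / 57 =-412991.72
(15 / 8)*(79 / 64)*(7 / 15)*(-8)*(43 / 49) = -3397 / 448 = -7.58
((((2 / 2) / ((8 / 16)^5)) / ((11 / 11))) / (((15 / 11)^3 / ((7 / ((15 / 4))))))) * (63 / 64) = 130438 / 5625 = 23.19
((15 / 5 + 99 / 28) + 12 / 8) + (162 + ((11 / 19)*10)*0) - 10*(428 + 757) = -327039 / 28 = -11679.96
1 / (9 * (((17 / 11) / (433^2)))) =2062379 / 153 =13479.60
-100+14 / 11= -1086 / 11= -98.73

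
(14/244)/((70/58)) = 29/610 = 0.05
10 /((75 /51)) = 34 /5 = 6.80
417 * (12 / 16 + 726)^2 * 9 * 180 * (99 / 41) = 141291597780135 / 164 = 861534132805.70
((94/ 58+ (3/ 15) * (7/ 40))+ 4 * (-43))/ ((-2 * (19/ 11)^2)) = 119547637/ 4187600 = 28.55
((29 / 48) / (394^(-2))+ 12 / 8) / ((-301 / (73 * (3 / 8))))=-8529.90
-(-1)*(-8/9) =-8/9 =-0.89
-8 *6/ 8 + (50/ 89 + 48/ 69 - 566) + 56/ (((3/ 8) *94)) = -164273182/ 288627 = -569.15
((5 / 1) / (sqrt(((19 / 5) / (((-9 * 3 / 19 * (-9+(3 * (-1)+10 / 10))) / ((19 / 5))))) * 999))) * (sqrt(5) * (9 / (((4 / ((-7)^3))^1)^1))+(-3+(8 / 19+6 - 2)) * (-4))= -77175 * sqrt(38665) / 53428 - 2700 * sqrt(7733) / 253783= -284.97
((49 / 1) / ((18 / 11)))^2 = 290521 / 324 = 896.67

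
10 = 10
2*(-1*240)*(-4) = 1920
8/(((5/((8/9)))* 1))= 64/45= 1.42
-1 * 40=-40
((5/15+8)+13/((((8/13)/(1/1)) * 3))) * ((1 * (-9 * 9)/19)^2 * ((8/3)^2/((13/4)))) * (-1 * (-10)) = 28693440/4693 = 6114.09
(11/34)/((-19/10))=-55/323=-0.17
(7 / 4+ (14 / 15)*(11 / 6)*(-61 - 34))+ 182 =763 / 36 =21.19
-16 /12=-4 /3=-1.33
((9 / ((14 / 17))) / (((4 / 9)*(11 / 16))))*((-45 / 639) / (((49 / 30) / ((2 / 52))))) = -206550 / 3482479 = -0.06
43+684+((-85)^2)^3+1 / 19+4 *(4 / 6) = 21497522432219 / 57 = 377149516354.72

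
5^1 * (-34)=-170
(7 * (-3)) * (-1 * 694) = 14574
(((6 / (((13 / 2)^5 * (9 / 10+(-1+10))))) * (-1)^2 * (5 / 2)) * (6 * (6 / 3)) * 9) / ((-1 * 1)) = -57600 / 4084223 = -0.01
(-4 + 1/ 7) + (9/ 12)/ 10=-1059/ 280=-3.78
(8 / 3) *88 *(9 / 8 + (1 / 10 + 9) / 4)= 11968 / 15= 797.87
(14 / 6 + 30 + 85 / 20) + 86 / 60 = 2281 / 60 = 38.02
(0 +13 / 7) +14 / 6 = 88 / 21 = 4.19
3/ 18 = 1/ 6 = 0.17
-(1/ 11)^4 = -0.00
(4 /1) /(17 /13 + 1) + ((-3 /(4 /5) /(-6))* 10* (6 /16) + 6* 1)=4837 /480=10.08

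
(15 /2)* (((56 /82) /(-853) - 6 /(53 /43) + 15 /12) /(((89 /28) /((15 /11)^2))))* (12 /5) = -38.11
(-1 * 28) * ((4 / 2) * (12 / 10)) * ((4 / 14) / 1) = -96 / 5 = -19.20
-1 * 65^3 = -274625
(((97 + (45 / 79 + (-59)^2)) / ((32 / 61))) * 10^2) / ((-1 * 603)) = -431128175 / 381096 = -1131.28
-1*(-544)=544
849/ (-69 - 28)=-849/ 97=-8.75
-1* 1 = -1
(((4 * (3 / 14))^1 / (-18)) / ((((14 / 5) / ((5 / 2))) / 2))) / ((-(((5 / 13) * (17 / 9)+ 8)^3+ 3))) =533871 / 4191017432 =0.00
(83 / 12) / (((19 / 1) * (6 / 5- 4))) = -415 / 3192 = -0.13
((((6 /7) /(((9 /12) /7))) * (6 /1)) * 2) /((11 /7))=672 /11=61.09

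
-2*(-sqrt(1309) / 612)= sqrt(1309) / 306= 0.12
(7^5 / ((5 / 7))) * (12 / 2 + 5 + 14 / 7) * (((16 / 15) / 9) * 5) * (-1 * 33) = -269180912 / 45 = -5981798.04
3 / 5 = 0.60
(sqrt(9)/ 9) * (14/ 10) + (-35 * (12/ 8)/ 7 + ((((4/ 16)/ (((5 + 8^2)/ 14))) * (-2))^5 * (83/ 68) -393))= -212725996127527/ 531770658660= -400.03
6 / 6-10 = -9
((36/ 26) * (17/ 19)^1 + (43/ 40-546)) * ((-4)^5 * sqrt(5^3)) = 687567232 * sqrt(5)/ 247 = 6224482.06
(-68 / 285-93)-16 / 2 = -28853 / 285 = -101.24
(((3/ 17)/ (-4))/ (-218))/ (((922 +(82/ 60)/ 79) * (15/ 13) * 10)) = 3081/ 161965615720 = 0.00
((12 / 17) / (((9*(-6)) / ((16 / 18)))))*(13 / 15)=-208 / 20655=-0.01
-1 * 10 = -10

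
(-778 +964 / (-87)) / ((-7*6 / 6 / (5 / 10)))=34325 / 609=56.36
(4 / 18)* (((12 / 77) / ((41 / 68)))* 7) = 544 / 1353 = 0.40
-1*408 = -408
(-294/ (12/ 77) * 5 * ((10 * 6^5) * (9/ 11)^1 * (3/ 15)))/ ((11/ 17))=-2040383520/ 11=-185489410.91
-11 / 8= -1.38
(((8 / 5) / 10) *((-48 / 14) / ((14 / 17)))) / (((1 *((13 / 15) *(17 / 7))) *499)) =-144 / 227045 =-0.00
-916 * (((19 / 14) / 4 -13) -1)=175185 / 14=12513.21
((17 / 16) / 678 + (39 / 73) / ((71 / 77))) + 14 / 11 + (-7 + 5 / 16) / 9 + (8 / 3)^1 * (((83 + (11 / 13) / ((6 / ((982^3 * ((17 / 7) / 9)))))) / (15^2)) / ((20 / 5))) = 36507652105896938899 / 341909560792800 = 106775.76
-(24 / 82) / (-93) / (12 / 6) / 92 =1 / 58466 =0.00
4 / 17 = 0.24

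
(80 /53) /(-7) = -80 /371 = -0.22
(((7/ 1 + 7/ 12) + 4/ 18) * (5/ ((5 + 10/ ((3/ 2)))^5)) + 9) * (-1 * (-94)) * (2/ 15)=5924586363/ 52521875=112.80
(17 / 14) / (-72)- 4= -4049 / 1008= -4.02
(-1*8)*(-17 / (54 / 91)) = 229.19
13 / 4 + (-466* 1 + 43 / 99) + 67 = -156545 / 396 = -395.32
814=814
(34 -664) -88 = -718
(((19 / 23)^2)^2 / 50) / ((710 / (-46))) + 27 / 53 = 5824127737 / 11446105250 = 0.51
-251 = -251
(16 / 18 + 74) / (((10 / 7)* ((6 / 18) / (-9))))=-7077 / 5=-1415.40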